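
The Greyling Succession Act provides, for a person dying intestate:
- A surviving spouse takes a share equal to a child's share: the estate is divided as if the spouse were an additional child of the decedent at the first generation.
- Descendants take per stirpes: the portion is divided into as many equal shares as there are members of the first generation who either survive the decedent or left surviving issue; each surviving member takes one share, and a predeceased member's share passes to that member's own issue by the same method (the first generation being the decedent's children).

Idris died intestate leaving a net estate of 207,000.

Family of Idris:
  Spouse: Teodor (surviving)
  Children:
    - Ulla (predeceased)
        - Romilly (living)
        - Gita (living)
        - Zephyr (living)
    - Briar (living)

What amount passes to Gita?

Gita receives 23,000.

The spouse counts as an additional share at the children's level, so there are 3 primary shares of 69,000. Teodor takes one such share (69,000).
The children's combined portion (138,000) is divided into 2 shares of 69,000: Briar takes 69,000; Ulla's 69,000 share passes to Ulla's issue.
Ulla's share (69,000) is divided into 3 shares of 23,000: Romilly, Gita, and Zephyr each take 23,000.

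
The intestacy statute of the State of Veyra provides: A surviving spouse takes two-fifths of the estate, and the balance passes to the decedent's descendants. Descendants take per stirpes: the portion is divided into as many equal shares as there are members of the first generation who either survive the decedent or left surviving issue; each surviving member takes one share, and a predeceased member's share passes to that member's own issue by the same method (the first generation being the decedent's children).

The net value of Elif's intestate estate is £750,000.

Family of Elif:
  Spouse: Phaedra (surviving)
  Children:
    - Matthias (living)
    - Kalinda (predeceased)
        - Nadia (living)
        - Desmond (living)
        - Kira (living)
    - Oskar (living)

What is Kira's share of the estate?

Kira receives £50,000.

Phaedra takes two-fifths of £750,000 = £300,000. The remaining £450,000 passes to the descendants.
The descendants' portion (£450,000) is divided into 3 shares of £150,000: Matthias and Oskar each take £150,000; Kalinda's £150,000 share passes to Kalinda's issue.
Kalinda's share (£150,000) is divided into 3 shares of £50,000: Nadia, Desmond, and Kira each take £50,000.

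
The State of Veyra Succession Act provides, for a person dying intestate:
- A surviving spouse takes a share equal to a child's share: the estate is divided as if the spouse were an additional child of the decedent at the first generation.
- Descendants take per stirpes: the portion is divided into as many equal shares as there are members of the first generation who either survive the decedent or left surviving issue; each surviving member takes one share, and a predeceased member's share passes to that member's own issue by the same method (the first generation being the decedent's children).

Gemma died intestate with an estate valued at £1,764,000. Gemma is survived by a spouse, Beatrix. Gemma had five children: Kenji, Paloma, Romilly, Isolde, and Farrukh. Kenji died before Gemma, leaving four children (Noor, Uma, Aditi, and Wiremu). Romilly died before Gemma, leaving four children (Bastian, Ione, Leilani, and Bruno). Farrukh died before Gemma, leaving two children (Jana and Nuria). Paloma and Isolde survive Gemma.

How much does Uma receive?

The spouse counts as an additional share at the children's level, so there are 6 primary shares of £294,000. Beatrix takes one such share (£294,000).
The children's combined portion (£1,470,000) is divided into 5 shares of £294,000: Paloma and Isolde each take £294,000; Kenji's £294,000 share passes to Kenji's issue; Romilly's £294,000 share passes to Romilly's issue; Farrukh's £294,000 share passes to Farrukh's issue.
Kenji's share (£294,000) is divided into 4 shares of £73,500: Noor, Uma, Aditi, and Wiremu each take £73,500.
Romilly's share (£294,000) is divided into 4 shares of £73,500: Bastian, Ione, Leilani, and Bruno each take £73,500.
Farrukh's share (£294,000) is divided into 2 shares of £147,000: Jana and Nuria each take £147,000.

Uma receives £73,500.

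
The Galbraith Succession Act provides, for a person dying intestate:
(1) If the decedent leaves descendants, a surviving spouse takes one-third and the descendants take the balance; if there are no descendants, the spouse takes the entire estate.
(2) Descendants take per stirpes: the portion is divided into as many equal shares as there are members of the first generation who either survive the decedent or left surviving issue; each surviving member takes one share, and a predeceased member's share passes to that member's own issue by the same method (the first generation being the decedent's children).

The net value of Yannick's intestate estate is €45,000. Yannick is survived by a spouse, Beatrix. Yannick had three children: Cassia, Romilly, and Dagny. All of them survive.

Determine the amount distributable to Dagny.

Beatrix takes one-third of €45,000 = €15,000. The remaining €30,000 passes to the descendants.
The descendants' portion (€30,000) is divided into 3 shares of €10,000: Cassia, Romilly, and Dagny each take €10,000.

Dagny receives €10,000.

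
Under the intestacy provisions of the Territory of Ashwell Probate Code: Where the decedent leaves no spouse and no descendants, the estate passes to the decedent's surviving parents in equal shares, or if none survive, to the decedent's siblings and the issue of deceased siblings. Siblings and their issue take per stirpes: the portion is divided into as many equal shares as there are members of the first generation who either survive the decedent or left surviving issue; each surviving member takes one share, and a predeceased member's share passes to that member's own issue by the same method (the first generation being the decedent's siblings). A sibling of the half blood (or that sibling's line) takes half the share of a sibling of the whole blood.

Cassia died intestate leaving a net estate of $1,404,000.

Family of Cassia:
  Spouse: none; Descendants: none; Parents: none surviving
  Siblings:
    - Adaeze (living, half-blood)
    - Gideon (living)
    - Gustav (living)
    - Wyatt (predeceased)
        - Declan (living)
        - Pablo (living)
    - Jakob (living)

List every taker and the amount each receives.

The entire $1,404,000 passes to the siblings and their issue.
Counting each half-blood sibling's line as half a unit, there are 9/2 units in $1,404,000, so one unit is $312,000. Whole-blood lines (Gideon, Gustav, Wyatt, and Jakob) take $312,000 each; half-blood lines (Adaeze) take $156,000 each.
Wyatt's share ($312,000) is divided into 2 shares of $156,000: Declan and Pablo each take $156,000.

Adaeze: $156,000; Gideon: $312,000; Gustav: $312,000; Declan: $156,000; Pablo: $156,000; Jakob: $312,000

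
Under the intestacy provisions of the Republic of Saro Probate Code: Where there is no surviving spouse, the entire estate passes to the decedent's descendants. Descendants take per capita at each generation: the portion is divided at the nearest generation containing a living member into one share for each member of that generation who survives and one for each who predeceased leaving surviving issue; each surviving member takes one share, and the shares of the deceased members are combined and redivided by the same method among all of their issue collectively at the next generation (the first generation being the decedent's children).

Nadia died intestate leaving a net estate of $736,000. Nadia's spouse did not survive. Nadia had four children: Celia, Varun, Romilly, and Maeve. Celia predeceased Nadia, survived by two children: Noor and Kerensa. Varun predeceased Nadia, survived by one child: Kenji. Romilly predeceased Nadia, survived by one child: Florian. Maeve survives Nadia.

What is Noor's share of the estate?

Noor receives $138,000.

The entire $736,000 passes to the descendants.
That amount ($736,000) is divided at the children's generation into 4 shares of $184,000. Maeve takes $184,000. The 3 shares of the deceased (Celia, Varun, and Romilly) are combined into a pool of $552,000.
That pool ($552,000) is divided at the grandchildren's generation equally among Noor, Kerensa, Kenji, and Florian: $138,000 each.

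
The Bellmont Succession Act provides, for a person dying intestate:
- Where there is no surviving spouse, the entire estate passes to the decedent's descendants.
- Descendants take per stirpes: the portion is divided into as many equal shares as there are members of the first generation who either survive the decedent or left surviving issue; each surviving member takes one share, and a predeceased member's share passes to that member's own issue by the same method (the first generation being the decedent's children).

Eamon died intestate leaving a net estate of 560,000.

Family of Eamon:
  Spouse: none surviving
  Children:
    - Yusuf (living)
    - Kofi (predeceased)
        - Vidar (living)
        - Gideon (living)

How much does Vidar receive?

The entire 560,000 passes to the descendants.
That amount (560,000) is divided into 2 shares of 280,000: Yusuf takes 280,000; Kofi's 280,000 share passes to Kofi's issue.
Kofi's share (280,000) is divided into 2 shares of 140,000: Vidar and Gideon each take 140,000.

Vidar receives 140,000.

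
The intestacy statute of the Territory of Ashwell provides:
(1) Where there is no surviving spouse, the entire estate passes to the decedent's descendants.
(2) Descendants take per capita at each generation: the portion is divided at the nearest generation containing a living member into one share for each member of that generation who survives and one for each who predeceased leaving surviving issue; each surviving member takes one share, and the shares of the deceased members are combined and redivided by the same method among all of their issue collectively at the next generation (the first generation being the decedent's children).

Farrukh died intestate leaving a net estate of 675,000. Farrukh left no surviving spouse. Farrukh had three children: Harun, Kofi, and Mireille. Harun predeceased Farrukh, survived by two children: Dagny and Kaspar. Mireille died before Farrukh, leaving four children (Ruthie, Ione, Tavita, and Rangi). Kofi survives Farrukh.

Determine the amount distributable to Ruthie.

Ruthie receives 75,000.

The entire 675,000 passes to the descendants.
That amount (675,000) is divided at the children's generation into 3 shares of 225,000. Kofi takes 225,000. The 2 shares of the deceased (Harun and Mireille) are combined into a pool of 450,000.
That pool (450,000) is divided at the grandchildren's generation equally among Dagny, Kaspar, Ruthie, Ione, Tavita, and Rangi: 75,000 each.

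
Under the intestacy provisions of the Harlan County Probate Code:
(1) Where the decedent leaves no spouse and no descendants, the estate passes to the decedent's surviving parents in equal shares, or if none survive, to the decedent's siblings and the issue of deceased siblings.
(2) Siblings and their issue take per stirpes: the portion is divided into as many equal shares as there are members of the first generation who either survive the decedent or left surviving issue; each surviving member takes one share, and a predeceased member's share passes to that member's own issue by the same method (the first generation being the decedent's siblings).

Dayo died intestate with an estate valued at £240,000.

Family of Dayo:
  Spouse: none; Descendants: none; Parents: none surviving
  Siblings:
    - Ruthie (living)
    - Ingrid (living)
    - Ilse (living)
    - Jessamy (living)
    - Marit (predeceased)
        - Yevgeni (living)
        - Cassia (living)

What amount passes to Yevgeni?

Yevgeni receives £24,000.

The entire £240,000 passes to the siblings and their issue.
That amount (£240,000) is divided into 5 shares of £48,000: Ruthie, Ingrid, Ilse, and Jessamy each take £48,000; Marit's £48,000 share passes to Marit's issue.
Marit's share (£48,000) is divided into 2 shares of £24,000: Yevgeni and Cassia each take £24,000.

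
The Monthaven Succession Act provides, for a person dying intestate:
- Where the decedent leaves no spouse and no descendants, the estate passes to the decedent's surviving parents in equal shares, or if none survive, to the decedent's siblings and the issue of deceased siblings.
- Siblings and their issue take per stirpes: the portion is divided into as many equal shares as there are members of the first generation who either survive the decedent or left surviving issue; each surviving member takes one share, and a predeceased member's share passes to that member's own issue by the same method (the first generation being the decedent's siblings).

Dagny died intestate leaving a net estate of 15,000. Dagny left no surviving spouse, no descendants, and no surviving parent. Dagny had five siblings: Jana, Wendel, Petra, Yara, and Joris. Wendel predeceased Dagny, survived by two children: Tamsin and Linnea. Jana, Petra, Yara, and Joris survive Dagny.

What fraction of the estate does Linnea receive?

Linnea receives 1/10 of the estate.

The entire 15,000 passes to the siblings and their issue.
That amount (15,000) is divided into 5 shares of 3,000: Jana, Petra, Yara, and Joris each take 3,000; Wendel's 3,000 share passes to Wendel's issue.
Wendel's share (3,000) is divided into 2 shares of 1,500: Tamsin and Linnea each take 1,500.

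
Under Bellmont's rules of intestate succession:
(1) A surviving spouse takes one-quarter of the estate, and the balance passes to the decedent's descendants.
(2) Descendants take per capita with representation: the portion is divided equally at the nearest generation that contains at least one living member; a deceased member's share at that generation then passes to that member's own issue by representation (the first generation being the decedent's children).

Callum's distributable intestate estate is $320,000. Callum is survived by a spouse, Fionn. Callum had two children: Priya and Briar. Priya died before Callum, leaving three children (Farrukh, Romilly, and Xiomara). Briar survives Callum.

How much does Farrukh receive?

Fionn takes one-quarter of $320,000 = $80,000. The remaining $240,000 passes to the descendants.
The descendants' portion ($240,000) is divided into 2 shares of $120,000: Briar takes $120,000; Priya's $120,000 share passes to Priya's issue.
Priya's share ($120,000) is divided into 3 shares of $40,000: Farrukh, Romilly, and Xiomara each take $40,000.

Farrukh receives $40,000.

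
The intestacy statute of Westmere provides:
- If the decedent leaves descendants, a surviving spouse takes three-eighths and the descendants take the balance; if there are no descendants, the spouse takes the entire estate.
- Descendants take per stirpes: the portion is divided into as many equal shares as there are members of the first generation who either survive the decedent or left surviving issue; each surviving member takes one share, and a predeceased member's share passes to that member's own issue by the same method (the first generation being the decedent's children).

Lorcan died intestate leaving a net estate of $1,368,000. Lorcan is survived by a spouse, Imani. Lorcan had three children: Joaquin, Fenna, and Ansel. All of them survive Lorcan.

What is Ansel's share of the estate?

Imani takes three-eighths of $1,368,000 = $513,000. The remaining $855,000 passes to the descendants.
The descendants' portion ($855,000) is divided into 3 shares of $285,000: Joaquin, Fenna, and Ansel each take $285,000.

Ansel receives $285,000.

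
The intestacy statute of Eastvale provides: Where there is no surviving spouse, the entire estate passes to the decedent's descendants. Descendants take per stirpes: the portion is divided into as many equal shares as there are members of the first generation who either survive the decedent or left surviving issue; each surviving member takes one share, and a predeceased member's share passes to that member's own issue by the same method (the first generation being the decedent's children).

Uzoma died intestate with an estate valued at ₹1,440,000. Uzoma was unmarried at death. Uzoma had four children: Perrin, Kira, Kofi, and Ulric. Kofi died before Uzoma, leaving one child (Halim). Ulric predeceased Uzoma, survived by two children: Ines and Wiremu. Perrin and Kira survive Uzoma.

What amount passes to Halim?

Halim receives ₹360,000.

The entire ₹1,440,000 passes to the descendants.
That amount (₹1,440,000) is divided into 4 shares of ₹360,000: Perrin and Kira each take ₹360,000; Kofi's ₹360,000 share passes to Kofi's issue; Ulric's ₹360,000 share passes to Ulric's issue.
Kofi's share (₹360,000) passes entirely to Halim.
Ulric's share (₹360,000) is divided into 2 shares of ₹180,000: Ines and Wiremu each take ₹180,000.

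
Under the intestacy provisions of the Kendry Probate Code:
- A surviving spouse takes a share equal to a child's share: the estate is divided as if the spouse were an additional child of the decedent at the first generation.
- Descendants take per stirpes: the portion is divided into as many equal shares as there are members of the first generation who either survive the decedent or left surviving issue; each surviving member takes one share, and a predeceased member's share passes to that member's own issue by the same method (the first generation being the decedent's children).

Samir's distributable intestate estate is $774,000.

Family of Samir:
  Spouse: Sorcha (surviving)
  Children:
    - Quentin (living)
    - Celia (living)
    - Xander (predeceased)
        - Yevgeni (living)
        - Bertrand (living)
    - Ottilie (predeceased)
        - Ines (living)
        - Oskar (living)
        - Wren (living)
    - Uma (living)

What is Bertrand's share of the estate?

Bertrand receives $64,500.

The spouse counts as an additional share at the children's level, so there are 6 primary shares of $129,000. Sorcha takes one such share ($129,000).
The children's combined portion ($645,000) is divided into 5 shares of $129,000: Quentin, Celia, and Uma each take $129,000; Xander's $129,000 share passes to Xander's issue; Ottilie's $129,000 share passes to Ottilie's issue.
Xander's share ($129,000) is divided into 2 shares of $64,500: Yevgeni and Bertrand each take $64,500.
Ottilie's share ($129,000) is divided into 3 shares of $43,000: Ines, Oskar, and Wren each take $43,000.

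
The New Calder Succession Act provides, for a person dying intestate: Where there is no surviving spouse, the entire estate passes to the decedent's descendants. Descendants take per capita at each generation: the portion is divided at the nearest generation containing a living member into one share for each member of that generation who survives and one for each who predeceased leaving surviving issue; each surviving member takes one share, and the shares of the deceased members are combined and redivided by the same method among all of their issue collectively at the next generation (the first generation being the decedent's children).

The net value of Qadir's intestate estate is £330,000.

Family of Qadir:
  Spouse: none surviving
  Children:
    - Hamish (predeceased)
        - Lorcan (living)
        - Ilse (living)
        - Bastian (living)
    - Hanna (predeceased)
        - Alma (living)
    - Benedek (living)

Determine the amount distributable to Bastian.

Bastian receives £55,000.

The entire £330,000 passes to the descendants.
That amount (£330,000) is divided at the children's generation into 3 shares of £110,000. Benedek takes £110,000. The 2 shares of the deceased (Hamish and Hanna) are combined into a pool of £220,000.
That pool (£220,000) is divided at the grandchildren's generation equally among Lorcan, Ilse, Bastian, and Alma: £55,000 each.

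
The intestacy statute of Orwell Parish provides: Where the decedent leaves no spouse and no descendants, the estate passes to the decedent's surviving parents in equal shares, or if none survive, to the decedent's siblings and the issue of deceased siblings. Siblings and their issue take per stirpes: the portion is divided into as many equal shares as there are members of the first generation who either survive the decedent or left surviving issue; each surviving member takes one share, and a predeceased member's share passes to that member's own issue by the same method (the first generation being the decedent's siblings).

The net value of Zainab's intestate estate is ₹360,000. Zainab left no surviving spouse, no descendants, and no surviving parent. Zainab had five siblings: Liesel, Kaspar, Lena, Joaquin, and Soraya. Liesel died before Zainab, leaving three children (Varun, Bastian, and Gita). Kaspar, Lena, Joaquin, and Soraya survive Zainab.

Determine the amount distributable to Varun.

The entire ₹360,000 passes to the siblings and their issue.
That amount (₹360,000) is divided into 5 shares of ₹72,000: Kaspar, Lena, Joaquin, and Soraya each take ₹72,000; Liesel's ₹72,000 share passes to Liesel's issue.
Liesel's share (₹72,000) is divided into 3 shares of ₹24,000: Varun, Bastian, and Gita each take ₹24,000.

Varun receives ₹24,000.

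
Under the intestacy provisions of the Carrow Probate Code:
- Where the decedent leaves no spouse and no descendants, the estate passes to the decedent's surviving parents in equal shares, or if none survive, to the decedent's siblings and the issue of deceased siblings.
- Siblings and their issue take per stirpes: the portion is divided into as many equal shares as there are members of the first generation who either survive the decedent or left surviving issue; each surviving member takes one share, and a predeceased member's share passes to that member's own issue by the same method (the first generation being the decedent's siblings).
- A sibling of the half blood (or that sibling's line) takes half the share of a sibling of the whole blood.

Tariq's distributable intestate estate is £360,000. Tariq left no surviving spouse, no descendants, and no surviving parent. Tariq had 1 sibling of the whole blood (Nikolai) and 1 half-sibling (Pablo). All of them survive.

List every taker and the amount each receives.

Pablo: £120,000; Nikolai: £240,000

The entire £360,000 passes to the siblings and their issue.
Counting each half-blood sibling's line as half a unit, there are 3/2 units in £360,000, so one unit is £240,000. Whole-blood lines (Nikolai) take £240,000 each; half-blood lines (Pablo) take £120,000 each.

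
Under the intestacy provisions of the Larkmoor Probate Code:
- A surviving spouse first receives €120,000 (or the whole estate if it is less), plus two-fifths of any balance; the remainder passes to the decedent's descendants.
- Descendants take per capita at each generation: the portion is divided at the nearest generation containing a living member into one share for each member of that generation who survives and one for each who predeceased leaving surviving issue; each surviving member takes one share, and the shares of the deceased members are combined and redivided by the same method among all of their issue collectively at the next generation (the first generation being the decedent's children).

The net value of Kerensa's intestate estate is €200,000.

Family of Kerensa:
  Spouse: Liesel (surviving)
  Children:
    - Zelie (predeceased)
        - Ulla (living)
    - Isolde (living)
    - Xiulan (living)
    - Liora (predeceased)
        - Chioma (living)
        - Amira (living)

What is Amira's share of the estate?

Liesel first takes €120,000, leaving a balance of €80,000. Liesel then takes two-fifths of the balance (€32,000), for a total of €152,000. The remaining €48,000 passes to the descendants.
The descendants' portion (€48,000) is divided at the children's generation into 4 shares of €12,000. Isolde and Xiulan each take €12,000. The 2 shares of the deceased (Zelie and Liora) are combined into a pool of €24,000.
That pool (€24,000) is divided at the grandchildren's generation equally among Ulla, Chioma, and Amira: €8,000 each.

Amira receives €8,000.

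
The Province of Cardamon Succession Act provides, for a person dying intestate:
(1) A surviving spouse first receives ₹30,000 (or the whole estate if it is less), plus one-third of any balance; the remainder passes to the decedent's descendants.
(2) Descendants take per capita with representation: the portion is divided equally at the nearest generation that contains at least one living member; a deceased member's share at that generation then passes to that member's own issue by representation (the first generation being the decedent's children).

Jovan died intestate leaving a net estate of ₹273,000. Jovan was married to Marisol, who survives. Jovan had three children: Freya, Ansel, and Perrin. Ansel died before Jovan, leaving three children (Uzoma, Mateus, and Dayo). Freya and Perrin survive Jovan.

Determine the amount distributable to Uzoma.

Uzoma receives ₹18,000.

Marisol first takes ₹30,000, leaving a balance of ₹243,000. Marisol then takes one-third of the balance (₹81,000), for a total of ₹111,000. The remaining ₹162,000 passes to the descendants.
The descendants' portion (₹162,000) is divided into 3 shares of ₹54,000: Freya and Perrin each take ₹54,000; Ansel's ₹54,000 share passes to Ansel's issue.
Ansel's share (₹54,000) is divided into 3 shares of ₹18,000: Uzoma, Mateus, and Dayo each take ₹18,000.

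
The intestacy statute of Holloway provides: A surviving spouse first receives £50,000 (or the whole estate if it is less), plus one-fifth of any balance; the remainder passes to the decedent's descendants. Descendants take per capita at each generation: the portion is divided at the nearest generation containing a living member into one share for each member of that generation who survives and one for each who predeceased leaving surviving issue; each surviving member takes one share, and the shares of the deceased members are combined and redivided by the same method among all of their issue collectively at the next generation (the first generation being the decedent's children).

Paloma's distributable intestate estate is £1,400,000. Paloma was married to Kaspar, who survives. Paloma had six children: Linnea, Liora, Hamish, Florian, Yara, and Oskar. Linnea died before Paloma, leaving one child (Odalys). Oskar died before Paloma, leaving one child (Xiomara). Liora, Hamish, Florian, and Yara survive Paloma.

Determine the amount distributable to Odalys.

Kaspar first takes £50,000, leaving a balance of £1,350,000. Kaspar then takes one-fifth of the balance (£270,000), for a total of £320,000. The remaining £1,080,000 passes to the descendants.
The descendants' portion (£1,080,000) is divided at the children's generation into 6 shares of £180,000. Liora, Hamish, Florian, and Yara each take £180,000. The 2 shares of the deceased (Linnea and Oskar) are combined into a pool of £360,000.
That pool (£360,000) is divided at the grandchildren's generation equally among Odalys and Xiomara: £180,000 each.

Odalys receives £180,000.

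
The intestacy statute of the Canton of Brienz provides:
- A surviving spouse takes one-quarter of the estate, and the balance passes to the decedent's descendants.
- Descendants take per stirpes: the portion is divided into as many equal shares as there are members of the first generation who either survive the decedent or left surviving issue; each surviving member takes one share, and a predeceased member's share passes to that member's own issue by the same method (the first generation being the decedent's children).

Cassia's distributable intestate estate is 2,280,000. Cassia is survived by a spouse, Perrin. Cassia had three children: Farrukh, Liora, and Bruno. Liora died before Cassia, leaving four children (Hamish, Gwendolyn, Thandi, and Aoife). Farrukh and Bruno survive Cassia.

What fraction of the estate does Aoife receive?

Perrin takes one-quarter of 2,280,000 = 570,000. The remaining 1,710,000 passes to the descendants.
The descendants' portion (1,710,000) is divided into 3 shares of 570,000: Farrukh and Bruno each take 570,000; Liora's 570,000 share passes to Liora's issue.
Liora's share (570,000) is divided into 4 shares of 142,500: Hamish, Gwendolyn, Thandi, and Aoife each take 142,500.

Aoife receives 1/16 of the estate.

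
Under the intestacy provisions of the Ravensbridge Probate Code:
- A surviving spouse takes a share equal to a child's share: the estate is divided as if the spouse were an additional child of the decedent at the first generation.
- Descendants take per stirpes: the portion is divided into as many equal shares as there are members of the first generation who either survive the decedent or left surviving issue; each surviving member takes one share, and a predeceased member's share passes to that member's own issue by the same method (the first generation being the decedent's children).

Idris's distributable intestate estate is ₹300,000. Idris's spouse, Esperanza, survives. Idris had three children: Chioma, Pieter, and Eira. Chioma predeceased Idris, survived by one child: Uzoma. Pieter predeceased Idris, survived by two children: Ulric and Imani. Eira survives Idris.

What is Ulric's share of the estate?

Ulric receives ₹37,500.

The spouse counts as an additional share at the children's level, so there are 4 primary shares of ₹75,000. Esperanza takes one such share (₹75,000).
The children's combined portion (₹225,000) is divided into 3 shares of ₹75,000: Eira takes ₹75,000; Chioma's ₹75,000 share passes to Chioma's issue; Pieter's ₹75,000 share passes to Pieter's issue.
Chioma's share (₹75,000) passes entirely to Uzoma.
Pieter's share (₹75,000) is divided into 2 shares of ₹37,500: Ulric and Imani each take ₹37,500.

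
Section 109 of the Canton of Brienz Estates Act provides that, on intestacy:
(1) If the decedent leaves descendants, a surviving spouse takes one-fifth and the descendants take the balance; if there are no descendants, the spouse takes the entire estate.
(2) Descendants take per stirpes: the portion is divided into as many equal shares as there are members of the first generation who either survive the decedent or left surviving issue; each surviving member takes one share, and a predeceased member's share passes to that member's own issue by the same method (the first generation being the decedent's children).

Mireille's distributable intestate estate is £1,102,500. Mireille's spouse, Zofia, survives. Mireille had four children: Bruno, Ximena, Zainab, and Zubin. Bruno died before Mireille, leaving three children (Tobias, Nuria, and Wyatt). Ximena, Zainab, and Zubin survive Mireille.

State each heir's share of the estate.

Zofia takes one-fifth of £1,102,500 = £220,500. The remaining £882,000 passes to the descendants.
The descendants' portion (£882,000) is divided into 4 shares of £220,500: Ximena, Zainab, and Zubin each take £220,500; Bruno's £220,500 share passes to Bruno's issue.
Bruno's share (£220,500) is divided into 3 shares of £73,500: Tobias, Nuria, and Wyatt each take £73,500.

Zofia: £220,500; Tobias: £73,500; Nuria: £73,500; Wyatt: £73,500; Ximena: £220,500; Zainab: £220,500; Zubin: £220,500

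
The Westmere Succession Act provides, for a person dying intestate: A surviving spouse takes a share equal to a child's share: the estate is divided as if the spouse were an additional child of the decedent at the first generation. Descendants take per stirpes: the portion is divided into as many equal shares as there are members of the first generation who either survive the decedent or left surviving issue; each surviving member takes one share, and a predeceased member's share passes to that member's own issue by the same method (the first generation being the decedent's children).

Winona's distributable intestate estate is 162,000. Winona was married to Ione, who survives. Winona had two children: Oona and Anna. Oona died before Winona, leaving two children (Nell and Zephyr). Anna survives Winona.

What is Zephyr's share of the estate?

The spouse counts as an additional share at the children's level, so there are 3 primary shares of 54,000. Ione takes one such share (54,000).
The children's combined portion (108,000) is divided into 2 shares of 54,000: Anna takes 54,000; Oona's 54,000 share passes to Oona's issue.
Oona's share (54,000) is divided into 2 shares of 27,000: Nell and Zephyr each take 27,000.

Zephyr receives 27,000.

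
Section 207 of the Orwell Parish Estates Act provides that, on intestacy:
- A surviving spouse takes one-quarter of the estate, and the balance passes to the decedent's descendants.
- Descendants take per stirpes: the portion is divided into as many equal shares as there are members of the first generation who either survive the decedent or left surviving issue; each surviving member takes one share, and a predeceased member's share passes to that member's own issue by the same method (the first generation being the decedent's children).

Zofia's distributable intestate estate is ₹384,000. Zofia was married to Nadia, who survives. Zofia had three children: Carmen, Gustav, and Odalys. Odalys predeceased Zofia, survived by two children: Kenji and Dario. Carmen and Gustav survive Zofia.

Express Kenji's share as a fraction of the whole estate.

Kenji receives 1/8 of the estate.

Nadia takes one-quarter of ₹384,000 = ₹96,000. The remaining ₹288,000 passes to the descendants.
The descendants' portion (₹288,000) is divided into 3 shares of ₹96,000: Carmen and Gustav each take ₹96,000; Odalys's ₹96,000 share passes to Odalys's issue.
Odalys's share (₹96,000) is divided into 2 shares of ₹48,000: Kenji and Dario each take ₹48,000.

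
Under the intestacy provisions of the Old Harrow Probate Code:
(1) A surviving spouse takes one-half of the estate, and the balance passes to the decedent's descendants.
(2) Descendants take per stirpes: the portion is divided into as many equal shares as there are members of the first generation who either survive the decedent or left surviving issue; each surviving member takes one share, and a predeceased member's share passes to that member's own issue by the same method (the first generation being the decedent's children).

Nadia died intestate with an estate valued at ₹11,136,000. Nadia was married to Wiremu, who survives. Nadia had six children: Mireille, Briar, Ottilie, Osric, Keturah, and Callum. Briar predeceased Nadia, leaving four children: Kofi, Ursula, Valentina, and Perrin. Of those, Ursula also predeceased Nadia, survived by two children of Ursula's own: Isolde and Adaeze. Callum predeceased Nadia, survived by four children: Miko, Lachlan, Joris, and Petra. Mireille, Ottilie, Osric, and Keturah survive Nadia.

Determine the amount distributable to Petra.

Wiremu takes one-half of ₹11,136,000 = ₹5,568,000. The remaining ₹5,568,000 passes to the descendants.
The descendants' portion (₹5,568,000) is divided into 6 shares of ₹928,000: Mireille, Ottilie, Osric, and Keturah each take ₹928,000; Briar's ₹928,000 share passes to Briar's issue; Callum's ₹928,000 share passes to Callum's issue.
Briar's share (₹928,000) is divided into 4 shares of ₹232,000: Kofi, Valentina, and Perrin each take ₹232,000; Ursula's ₹232,000 share passes to Ursula's issue.
Ursula's share (₹232,000) is divided into 2 shares of ₹116,000: Isolde and Adaeze each take ₹116,000.
Callum's share (₹928,000) is divided into 4 shares of ₹232,000: Miko, Lachlan, Joris, and Petra each take ₹232,000.

Petra receives ₹232,000.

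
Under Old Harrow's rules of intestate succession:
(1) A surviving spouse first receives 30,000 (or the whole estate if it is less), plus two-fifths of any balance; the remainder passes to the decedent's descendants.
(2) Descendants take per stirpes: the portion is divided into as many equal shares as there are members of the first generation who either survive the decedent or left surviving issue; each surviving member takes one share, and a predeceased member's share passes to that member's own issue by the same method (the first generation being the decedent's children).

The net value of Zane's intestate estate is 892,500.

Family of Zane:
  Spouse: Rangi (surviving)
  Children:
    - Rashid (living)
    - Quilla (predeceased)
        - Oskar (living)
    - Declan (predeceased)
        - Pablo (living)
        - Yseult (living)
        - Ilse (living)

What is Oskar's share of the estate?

Rangi first takes 30,000, leaving a balance of 862,500. Rangi then takes two-fifths of the balance (345,000), for a total of 375,000. The remaining 517,500 passes to the descendants.
The descendants' portion (517,500) is divided into 3 shares of 172,500: Rashid takes 172,500; Quilla's 172,500 share passes to Quilla's issue; Declan's 172,500 share passes to Declan's issue.
Quilla's share (172,500) passes entirely to Oskar.
Declan's share (172,500) is divided into 3 shares of 57,500: Pablo, Yseult, and Ilse each take 57,500.

Oskar receives 172,500.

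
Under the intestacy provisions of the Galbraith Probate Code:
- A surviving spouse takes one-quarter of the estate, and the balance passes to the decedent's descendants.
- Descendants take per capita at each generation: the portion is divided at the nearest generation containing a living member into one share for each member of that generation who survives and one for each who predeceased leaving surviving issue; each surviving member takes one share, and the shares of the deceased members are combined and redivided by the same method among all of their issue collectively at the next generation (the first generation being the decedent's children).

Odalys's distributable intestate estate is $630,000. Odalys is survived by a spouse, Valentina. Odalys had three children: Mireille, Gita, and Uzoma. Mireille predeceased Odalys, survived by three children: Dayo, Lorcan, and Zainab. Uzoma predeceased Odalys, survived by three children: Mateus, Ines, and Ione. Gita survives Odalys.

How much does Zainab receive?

Valentina takes one-quarter of $630,000 = $157,500. The remaining $472,500 passes to the descendants.
The descendants' portion ($472,500) is divided at the children's generation into 3 shares of $157,500. Gita takes $157,500. The 2 shares of the deceased (Mireille and Uzoma) are combined into a pool of $315,000.
That pool ($315,000) is divided at the grandchildren's generation equally among Dayo, Lorcan, Zainab, Mateus, Ines, and Ione: $52,500 each.

Zainab receives $52,500.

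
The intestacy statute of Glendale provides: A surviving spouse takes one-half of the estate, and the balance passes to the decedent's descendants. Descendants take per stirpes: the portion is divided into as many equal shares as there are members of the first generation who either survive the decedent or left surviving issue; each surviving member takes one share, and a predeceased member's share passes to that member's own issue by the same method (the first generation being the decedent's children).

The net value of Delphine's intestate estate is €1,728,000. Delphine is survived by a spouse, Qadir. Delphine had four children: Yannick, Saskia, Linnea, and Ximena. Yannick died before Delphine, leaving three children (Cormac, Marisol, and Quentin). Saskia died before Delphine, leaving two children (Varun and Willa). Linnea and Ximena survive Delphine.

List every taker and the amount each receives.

Qadir takes one-half of €1,728,000 = €864,000. The remaining €864,000 passes to the descendants.
The descendants' portion (€864,000) is divided into 4 shares of €216,000: Linnea and Ximena each take €216,000; Yannick's €216,000 share passes to Yannick's issue; Saskia's €216,000 share passes to Saskia's issue.
Yannick's share (€216,000) is divided into 3 shares of €72,000: Cormac, Marisol, and Quentin each take €72,000.
Saskia's share (€216,000) is divided into 2 shares of €108,000: Varun and Willa each take €108,000.

Qadir: €864,000; Cormac: €72,000; Marisol: €72,000; Quentin: €72,000; Varun: €108,000; Willa: €108,000; Linnea: €216,000; Ximena: €216,000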